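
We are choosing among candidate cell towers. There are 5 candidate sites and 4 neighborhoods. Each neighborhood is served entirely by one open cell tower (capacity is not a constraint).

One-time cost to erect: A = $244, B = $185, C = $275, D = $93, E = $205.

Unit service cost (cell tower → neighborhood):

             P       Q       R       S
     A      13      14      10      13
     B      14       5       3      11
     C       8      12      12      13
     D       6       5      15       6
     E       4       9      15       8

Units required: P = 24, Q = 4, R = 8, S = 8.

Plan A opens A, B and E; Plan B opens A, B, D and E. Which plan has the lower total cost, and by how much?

Plan A: {A, B, E}: P→E 4·24=96, Q→B 5·4=20, R→B 3·8=24, S→E 8·8=64. Service 204; fixed 634; total 838.
Plan B: {A, B, D, E}: P→E 4·24=96, Q→B 5·4=20, R→B 3·8=24, S→D 6·8=48. Service 188; fixed 727; total 915.
Difference: |838 − 915| = 77.

Plan A is cheaper by 77.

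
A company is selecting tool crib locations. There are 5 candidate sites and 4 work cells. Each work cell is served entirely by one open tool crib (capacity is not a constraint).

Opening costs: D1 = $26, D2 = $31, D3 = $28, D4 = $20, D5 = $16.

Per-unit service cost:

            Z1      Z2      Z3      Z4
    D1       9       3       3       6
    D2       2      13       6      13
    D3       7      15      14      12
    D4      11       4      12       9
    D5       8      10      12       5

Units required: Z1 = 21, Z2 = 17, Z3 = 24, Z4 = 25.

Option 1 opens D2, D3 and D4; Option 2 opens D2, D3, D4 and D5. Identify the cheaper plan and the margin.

Option 2 is cheaper by 84.

Option 1: {D2, D3, D4}: Z1→D2 2·21=42, Z2→D4 4·17=68, Z3→D2 6·24=144, Z4→D4 9·25=225. Service 479; fixed 79; total 558.
Option 2: {D2, D3, D4, D5}: Z1→D2 2·21=42, Z2→D4 4·17=68, Z3→D2 6·24=144, Z4→D5 5·25=125. Service 379; fixed 95; total 474.
Difference: |558 − 474| = 84.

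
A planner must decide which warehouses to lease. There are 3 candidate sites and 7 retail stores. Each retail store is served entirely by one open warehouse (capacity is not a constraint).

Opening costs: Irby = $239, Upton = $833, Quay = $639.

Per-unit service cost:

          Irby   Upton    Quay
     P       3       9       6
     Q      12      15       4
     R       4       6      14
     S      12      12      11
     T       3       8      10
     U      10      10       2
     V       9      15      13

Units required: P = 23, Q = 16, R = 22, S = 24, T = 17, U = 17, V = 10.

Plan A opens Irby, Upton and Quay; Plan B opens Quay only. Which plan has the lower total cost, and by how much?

Plan B is cheaper by 624.

Plan A: {Irby, Upton, Quay}: P→Irby 3·23=69, Q→Quay 4·16=64, R→Irby 4·22=88, S→Quay 11·24=264, T→Irby 3·17=51, U→Quay 2·17=34, V→Irby 9·10=90. Service 660; fixed 1711; total 2371.
Plan B: {Quay}: P→Quay 6·23=138, Q→Quay 4·16=64, R→Quay 14·22=308, S→Quay 11·24=264, T→Quay 10·17=170, U→Quay 2·17=34, V→Quay 13·10=130. Service 1108; fixed 639; total 1747.
Difference: |2371 − 1747| = 624.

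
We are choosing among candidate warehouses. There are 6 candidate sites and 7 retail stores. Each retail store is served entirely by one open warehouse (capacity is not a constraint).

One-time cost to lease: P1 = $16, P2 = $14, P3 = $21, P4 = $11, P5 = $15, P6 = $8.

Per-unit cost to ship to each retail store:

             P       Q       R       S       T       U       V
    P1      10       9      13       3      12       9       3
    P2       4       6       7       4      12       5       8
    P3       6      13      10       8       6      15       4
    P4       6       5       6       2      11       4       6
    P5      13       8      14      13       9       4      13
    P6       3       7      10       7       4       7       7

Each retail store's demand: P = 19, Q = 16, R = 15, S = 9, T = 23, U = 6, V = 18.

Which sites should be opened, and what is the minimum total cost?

For any fixed open set, each retail store goes to its cheapest open site; total = fixed + service.
{P1, P4, P6}: P→P6 3·19=57, Q→P4 5·16=80, R→P4 6·15=90, S→P4 2·9=18, T→P6 4·23=92, U→P4 4·6=24, V→P1 3·18=54. Service 415; fixed 35; total 450.
{P1, P2, P4, P6}: P→P6 3·19=57, Q→P4 5·16=80, R→P4 6·15=90, S→P4 2·9=18, T→P6 4·23=92, U→P4 4·6=24, V→P1 3·18=54. Service 415; fixed 49; total 464.
{P1, P4, P5, P6}: service 415 + fixed 50 = 465
{P1, P2, P3, P4, P5, P6}: service 415 + fixed 85 = 500
No other subset beats 450.

Open P1, P4 and P6; minimum total cost 450.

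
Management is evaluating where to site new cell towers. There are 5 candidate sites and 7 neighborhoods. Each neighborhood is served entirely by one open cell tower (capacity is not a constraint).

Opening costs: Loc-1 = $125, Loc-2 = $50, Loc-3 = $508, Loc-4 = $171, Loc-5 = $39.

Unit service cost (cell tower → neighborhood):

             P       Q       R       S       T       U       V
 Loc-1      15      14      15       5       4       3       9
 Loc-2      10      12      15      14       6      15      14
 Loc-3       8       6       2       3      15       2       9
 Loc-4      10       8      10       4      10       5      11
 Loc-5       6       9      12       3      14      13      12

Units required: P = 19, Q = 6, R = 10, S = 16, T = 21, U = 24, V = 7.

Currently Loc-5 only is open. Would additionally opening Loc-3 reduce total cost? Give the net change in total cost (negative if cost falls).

Current service cost with {Loc-5}: 1026.
Adding Loc-3: each neighborhood re-picks its cheapest; new service cost 623, saving 403.
Extra fixed cost: 508. Net change = 508 − 403 = 105.
(Totals: 1065 → 1170.)

No — net change +105 (cost rises by 105).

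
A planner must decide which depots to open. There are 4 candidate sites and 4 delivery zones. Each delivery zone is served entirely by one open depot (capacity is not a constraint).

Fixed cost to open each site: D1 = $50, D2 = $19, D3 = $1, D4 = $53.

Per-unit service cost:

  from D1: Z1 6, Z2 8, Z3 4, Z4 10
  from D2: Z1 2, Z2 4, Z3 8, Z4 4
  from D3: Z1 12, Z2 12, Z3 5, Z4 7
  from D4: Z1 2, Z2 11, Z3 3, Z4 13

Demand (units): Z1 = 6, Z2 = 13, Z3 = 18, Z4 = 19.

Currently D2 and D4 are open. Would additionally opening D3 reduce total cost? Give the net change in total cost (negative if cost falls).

No — net change +1 (cost rises by 1).

Current service cost with {D2, D4}: 194.
Adding D3: each delivery zone re-picks its cheapest; new service cost 194, saving 0.
Extra fixed cost: 1. Net change = 1 − 0 = 1.
(Totals: 266 → 267.)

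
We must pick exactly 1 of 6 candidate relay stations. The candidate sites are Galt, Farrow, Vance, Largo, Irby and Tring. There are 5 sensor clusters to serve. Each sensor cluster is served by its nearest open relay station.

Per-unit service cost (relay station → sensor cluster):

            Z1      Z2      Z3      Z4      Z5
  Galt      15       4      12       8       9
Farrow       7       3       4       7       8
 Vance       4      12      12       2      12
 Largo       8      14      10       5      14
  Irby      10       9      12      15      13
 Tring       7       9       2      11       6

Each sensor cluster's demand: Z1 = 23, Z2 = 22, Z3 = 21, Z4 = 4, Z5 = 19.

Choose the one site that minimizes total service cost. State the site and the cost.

With exactly 1 open, each sensor cluster uses its cheapest among the chosen.
{Farrow}: Z1→Farrow 7·23=161, Z2→Farrow 3·22=66, Z3→Farrow 4·21=84, Z4→Farrow 7·4=28, Z5→Farrow 8·19=152. Service cost 491.
{Tring}: service cost 559
{Vance}: service cost 844
Among all 6 size-1 choices, {Farrow} is lowest.

Choose Farrow only; total service cost 491.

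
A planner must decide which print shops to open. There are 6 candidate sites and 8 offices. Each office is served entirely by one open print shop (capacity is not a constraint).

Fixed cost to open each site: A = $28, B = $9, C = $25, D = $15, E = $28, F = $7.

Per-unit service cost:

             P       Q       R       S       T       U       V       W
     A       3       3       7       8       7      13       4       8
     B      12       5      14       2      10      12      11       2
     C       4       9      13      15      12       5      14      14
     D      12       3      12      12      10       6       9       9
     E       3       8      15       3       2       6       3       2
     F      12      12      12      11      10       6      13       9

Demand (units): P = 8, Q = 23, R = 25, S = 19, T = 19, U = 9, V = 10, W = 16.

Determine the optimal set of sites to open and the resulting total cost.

Open A, B and E; minimum total cost 525.

For any fixed open set, each office goes to its cheapest open site; total = fixed + service.
{A, B, E}: P→A 3·8=24, Q→A 3·23=69, R→A 7·25=175, S→B 2·19=38, T→E 2·19=38, U→E 6·9=54, V→E 3·10=30, W→B 2·16=32. Service 460; fixed 65; total 525.
{A, B, E, F}: service 460 + fixed 72 = 532
{A, E}: service 479 + fixed 56 = 535
{A, B, C, D, E, F}: P→A 3·8=24, Q→A 3·23=69, R→A 7·25=175, S→B 2·19=38, T→E 2·19=38, U→C 5·9=45, V→E 3·10=30, W→B 2·16=32. Service 451; fixed 112; total 563.
No other subset beats 525.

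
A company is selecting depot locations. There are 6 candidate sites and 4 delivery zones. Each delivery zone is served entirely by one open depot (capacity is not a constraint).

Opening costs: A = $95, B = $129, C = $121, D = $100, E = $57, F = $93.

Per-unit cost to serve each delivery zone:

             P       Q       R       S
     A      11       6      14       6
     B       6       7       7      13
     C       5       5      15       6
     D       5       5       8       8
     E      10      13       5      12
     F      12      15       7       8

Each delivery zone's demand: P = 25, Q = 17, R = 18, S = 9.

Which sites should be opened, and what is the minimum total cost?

For any fixed open set, each delivery zone goes to its cheapest open site; total = fixed + service.
{D}: P→D 5·25=125, Q→D 5·17=85, R→D 8·18=144, S→D 8·9=72. Service 426; fixed 100; total 526.
{D, E}: P→D 5·25=125, Q→D 5·17=85, R→E 5·18=90, S→D 8·9=72. Service 372; fixed 157; total 529.
{C, E}: service 354 + fixed 178 = 532
{A, B, C, D, E, F}: P→C 5·25=125, Q→C 5·17=85, R→E 5·18=90, S→A 6·9=54. Service 354; fixed 595; total 949.
No other subset beats 526.

Open D only; minimum total cost 526.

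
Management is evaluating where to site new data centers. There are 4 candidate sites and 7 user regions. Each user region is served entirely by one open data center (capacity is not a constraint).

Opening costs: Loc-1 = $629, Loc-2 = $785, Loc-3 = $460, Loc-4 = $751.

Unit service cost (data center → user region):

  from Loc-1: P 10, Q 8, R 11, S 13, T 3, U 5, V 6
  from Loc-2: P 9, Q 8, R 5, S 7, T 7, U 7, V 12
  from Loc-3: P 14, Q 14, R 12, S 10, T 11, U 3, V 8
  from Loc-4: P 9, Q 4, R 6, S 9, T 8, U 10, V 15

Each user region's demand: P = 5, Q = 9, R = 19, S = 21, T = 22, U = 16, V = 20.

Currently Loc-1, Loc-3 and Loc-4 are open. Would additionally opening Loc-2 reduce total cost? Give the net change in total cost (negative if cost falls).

No — net change +724 (cost rises by 724).

Current service cost with {Loc-1, Loc-3, Loc-4}: 618.
Adding Loc-2: each user region re-picks its cheapest; new service cost 557, saving 61.
Extra fixed cost: 785. Net change = 785 − 61 = 724.
(Totals: 2458 → 3182.)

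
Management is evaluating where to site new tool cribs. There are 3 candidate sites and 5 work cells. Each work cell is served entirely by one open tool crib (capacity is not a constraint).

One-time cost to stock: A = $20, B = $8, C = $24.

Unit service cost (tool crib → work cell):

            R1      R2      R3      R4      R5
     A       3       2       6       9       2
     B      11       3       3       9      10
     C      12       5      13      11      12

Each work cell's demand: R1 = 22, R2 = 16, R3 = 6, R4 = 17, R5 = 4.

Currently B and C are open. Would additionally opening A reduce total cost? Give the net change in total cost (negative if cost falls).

Current service cost with {B, C}: 501.
Adding A: each work cell re-picks its cheapest; new service cost 277, saving 224.
Extra fixed cost: 20. Net change = 20 − 224 = -204.
(Totals: 533 → 329.)

Yes — net change −204 (cost falls by 204).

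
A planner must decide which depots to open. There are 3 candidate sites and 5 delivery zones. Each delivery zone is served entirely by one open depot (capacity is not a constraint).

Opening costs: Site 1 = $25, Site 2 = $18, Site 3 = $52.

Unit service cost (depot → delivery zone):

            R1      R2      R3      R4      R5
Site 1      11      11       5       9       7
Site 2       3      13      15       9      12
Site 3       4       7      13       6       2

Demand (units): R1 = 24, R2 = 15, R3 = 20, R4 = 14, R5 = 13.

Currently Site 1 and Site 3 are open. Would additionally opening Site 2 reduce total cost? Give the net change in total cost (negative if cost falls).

Yes — net change −6 (cost falls by 6).

Current service cost with {Site 1, Site 3}: 411.
Adding Site 2: each delivery zone re-picks its cheapest; new service cost 387, saving 24.
Extra fixed cost: 18. Net change = 18 − 24 = -6.
(Totals: 488 → 482.)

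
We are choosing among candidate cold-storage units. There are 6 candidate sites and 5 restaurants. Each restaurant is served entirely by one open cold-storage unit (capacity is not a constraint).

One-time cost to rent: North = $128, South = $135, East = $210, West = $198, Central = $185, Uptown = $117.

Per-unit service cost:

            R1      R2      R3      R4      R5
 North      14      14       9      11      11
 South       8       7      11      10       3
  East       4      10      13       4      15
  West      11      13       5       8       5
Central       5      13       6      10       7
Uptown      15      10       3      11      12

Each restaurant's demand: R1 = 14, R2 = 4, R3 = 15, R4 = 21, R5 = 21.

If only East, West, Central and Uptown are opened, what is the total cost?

Total cost: 1040

Each restaurant is assigned to its cheapest site among the open ones.
{East, West, Central, Uptown}: R1→East 4·14=56, R2→East 10·4=40, R3→Uptown 3·15=45, R4→East 4·21=84, R5→West 5·21=105. Service 330; fixed 710; total 1040.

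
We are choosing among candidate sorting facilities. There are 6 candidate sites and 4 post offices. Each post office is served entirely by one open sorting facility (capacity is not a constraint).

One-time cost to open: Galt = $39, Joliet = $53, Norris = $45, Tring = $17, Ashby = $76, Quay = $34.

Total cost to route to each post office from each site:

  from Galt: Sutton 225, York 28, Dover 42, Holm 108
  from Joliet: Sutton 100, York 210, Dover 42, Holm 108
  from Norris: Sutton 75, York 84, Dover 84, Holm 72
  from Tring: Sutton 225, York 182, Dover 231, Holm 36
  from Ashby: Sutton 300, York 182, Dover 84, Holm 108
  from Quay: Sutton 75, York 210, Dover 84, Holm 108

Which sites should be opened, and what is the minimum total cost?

For any fixed open set, each post office goes to its cheapest open site; total = fixed + service.
{Galt, Tring, Quay}: Sutton→Quay 75, York→Galt 28, Dover→Galt 42, Holm→Tring 36. Service 181; fixed 90; total 271.
{Galt, Norris, Tring}: service 181 + fixed 101 = 282
{Galt, Norris}: service 217 + fixed 84 = 301
{Galt, Joliet, Norris, Tring, Ashby, Quay}: Sutton→Norris 75, York→Galt 28, Dover→Galt 42, Holm→Tring 36. Service 181; fixed 264; total 445.
No other subset beats 271.

Open Galt, Tring and Quay; minimum total cost 271.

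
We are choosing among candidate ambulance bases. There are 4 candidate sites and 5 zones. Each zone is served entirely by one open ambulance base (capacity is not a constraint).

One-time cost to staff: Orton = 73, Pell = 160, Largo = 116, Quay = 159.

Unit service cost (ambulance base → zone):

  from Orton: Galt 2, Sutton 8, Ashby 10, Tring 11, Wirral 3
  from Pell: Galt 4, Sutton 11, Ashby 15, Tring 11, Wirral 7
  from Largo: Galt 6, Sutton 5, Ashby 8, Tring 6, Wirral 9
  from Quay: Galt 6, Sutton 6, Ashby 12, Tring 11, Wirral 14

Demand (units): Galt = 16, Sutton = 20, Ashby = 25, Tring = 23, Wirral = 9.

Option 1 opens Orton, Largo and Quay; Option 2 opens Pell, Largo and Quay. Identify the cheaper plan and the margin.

Option 1 is cheaper by 155.

Option 1: {Orton, Largo, Quay}: Galt→Orton 2·16=32, Sutton→Largo 5·20=100, Ashby→Largo 8·25=200, Tring→Largo 6·23=138, Wirral→Orton 3·9=27. Service 497; fixed 348; total 845.
Option 2: {Pell, Largo, Quay}: Galt→Pell 4·16=64, Sutton→Largo 5·20=100, Ashby→Largo 8·25=200, Tring→Largo 6·23=138, Wirral→Pell 7·9=63. Service 565; fixed 435; total 1000.
Difference: |845 − 1000| = 155.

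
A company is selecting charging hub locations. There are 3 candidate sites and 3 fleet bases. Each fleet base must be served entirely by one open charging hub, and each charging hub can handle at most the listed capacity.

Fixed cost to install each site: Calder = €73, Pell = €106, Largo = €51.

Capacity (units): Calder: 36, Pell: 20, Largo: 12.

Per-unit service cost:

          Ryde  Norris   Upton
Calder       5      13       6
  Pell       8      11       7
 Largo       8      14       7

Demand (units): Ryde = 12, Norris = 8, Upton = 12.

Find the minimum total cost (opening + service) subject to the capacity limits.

Open {Calder}: Ryde→Calder 5·12=60, Norris→Calder 13·8=104, Upton→Calder 6·12=72.
Loads: Calder carries 32/36. Service 236; fixed 73; total 309.
Next best feasible plan costs 360.

Minimum total cost: 309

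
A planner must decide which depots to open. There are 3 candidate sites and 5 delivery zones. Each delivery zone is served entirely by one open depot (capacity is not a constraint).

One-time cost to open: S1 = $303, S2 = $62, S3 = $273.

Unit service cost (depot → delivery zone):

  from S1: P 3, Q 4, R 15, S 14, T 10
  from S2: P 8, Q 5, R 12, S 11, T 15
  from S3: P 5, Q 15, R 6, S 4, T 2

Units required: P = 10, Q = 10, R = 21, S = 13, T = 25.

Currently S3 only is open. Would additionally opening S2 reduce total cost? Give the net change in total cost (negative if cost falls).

Yes — net change −38 (cost falls by 38).

Current service cost with {S3}: 428.
Adding S2: each delivery zone re-picks its cheapest; new service cost 328, saving 100.
Extra fixed cost: 62. Net change = 62 − 100 = -38.
(Totals: 701 → 663.)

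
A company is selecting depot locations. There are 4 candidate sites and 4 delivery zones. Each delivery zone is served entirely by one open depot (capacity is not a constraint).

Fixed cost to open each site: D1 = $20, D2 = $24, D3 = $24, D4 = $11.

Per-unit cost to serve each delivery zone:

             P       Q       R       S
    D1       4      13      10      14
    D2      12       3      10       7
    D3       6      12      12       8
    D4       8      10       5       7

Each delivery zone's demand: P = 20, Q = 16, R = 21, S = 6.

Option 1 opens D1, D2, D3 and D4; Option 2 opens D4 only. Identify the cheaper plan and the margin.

Option 1 is cheaper by 124.

Option 1: {D1, D2, D3, D4}: P→D1 4·20=80, Q→D2 3·16=48, R→D4 5·21=105, S→D2 7·6=42. Service 275; fixed 79; total 354.
Option 2: {D4}: P→D4 8·20=160, Q→D4 10·16=160, R→D4 5·21=105, S→D4 7·6=42. Service 467; fixed 11; total 478.
Difference: |354 − 478| = 124.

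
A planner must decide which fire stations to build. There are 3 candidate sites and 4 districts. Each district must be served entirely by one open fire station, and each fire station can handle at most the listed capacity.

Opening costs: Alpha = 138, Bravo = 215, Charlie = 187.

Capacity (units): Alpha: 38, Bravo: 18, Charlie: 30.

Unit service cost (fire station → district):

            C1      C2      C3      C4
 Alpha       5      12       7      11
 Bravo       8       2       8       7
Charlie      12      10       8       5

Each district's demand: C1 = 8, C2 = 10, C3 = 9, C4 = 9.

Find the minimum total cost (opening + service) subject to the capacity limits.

Open {Alpha}: C1→Alpha 5·8=40, C2→Alpha 12·10=120, C3→Alpha 7·9=63, C4→Alpha 11·9=99.
Loads: Alpha carries 36/38. Service 322; fixed 138; total 460.
Next best feasible plan costs 573.

Minimum total cost: 460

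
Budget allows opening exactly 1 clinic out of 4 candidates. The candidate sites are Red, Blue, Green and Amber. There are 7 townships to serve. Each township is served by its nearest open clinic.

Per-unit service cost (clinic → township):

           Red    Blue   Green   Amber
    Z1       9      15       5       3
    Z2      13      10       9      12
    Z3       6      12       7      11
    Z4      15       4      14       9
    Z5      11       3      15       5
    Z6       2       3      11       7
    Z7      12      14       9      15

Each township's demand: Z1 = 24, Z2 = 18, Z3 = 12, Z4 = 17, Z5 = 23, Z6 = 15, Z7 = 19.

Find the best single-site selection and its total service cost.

With exactly 1 open, each township uses its cheapest among the chosen.
{Amber}: Z1→Amber 3·24=72, Z2→Amber 12·18=216, Z3→Amber 11·12=132, Z4→Amber 9·17=153, Z5→Amber 5·23=115, Z6→Amber 7·15=105, Z7→Amber 15·19=285. Service cost 1078.
{Blue}: service cost 1132
{Green}: service cost 1285
Among all 4 size-1 choices, {Amber} is lowest.

Choose Amber only; total service cost 1078.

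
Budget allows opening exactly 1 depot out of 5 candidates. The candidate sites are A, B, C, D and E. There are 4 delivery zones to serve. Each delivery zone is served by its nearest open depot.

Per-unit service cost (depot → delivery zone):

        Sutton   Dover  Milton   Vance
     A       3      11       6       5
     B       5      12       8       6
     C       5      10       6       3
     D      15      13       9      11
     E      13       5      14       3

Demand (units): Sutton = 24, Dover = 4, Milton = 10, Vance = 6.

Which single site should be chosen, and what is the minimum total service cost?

With exactly 1 open, each delivery zone uses its cheapest among the chosen.
{A}: Sutton→A 3·24=72, Dover→A 11·4=44, Milton→A 6·10=60, Vance→A 5·6=30. Service cost 206.
{C}: service cost 238
{B}: service cost 284
Among all 5 size-1 choices, {A} is lowest.

Choose A only; total service cost 206.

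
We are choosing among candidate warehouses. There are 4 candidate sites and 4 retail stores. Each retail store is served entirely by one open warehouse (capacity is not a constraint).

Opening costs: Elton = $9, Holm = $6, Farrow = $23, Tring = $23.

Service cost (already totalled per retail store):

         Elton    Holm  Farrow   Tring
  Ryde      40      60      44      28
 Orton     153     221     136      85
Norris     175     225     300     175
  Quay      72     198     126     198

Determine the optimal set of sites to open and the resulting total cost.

Open Elton and Tring; minimum total cost 392.

For any fixed open set, each retail store goes to its cheapest open site; total = fixed + service.
{Elton, Tring}: Ryde→Tring 28, Orton→Tring 85, Norris→Elton 175, Quay→Elton 72. Service 360; fixed 32; total 392.
{Elton, Holm, Tring}: Ryde→Tring 28, Orton→Tring 85, Norris→Elton 175, Quay→Elton 72. Service 360; fixed 38; total 398.
{Elton, Farrow, Tring}: Ryde→Tring 28, Orton→Tring 85, Norris→Elton 175, Quay→Elton 72. Service 360; fixed 55; total 415.
{Elton, Holm, Farrow, Tring}: service 360 + fixed 61 = 421
No other subset beats 392.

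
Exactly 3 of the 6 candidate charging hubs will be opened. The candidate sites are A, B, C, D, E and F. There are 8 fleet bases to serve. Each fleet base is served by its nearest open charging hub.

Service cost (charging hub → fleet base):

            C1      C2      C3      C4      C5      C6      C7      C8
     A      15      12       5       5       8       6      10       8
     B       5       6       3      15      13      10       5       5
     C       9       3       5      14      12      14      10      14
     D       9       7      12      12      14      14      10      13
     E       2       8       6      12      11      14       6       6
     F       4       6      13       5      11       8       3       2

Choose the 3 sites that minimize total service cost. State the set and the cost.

Choose A, C and F; total service cost 36.

With exactly 3 open, each fleet base uses its cheapest among the chosen.
{A, C, F}: C1→F 4, C2→C 3, C3→A 5, C4→A 5, C5→A 8, C6→A 6, C7→F 3, C8→F 2. Service cost 36.
{A, B, F}: service cost 37
{A, E, F}: service cost 37
Among all 20 size-3 choices, {A, C, F} is lowest.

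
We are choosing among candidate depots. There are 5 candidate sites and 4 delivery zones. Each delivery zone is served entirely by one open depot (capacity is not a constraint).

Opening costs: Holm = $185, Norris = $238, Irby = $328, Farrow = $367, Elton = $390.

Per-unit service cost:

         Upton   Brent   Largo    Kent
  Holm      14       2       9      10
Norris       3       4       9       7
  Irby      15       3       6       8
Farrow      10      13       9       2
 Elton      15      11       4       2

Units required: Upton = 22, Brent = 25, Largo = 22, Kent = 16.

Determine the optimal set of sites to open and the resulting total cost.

Open Norris only; minimum total cost 714.

For any fixed open set, each delivery zone goes to its cheapest open site; total = fixed + service.
{Norris}: Upton→Norris 3·22=66, Brent→Norris 4·25=100, Largo→Norris 9·22=198, Kent→Norris 7·16=112. Service 476; fixed 238; total 714.
{Holm, Norris}: service 426 + fixed 423 = 849
{Holm}: service 716 + fixed 185 = 901
{Holm, Norris, Irby, Farrow, Elton}: service 236 + fixed 1508 = 1744
No other subset beats 714.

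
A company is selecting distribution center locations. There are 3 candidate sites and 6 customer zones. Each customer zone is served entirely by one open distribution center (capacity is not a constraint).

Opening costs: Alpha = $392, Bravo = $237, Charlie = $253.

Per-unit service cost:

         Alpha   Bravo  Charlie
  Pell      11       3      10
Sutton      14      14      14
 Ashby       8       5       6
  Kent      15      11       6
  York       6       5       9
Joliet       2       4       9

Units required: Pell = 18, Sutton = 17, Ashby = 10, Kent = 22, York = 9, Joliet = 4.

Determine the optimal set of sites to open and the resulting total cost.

For any fixed open set, each customer zone goes to its cheapest open site; total = fixed + service.
{Bravo}: Pell→Bravo 3·18=54, Sutton→Bravo 14·17=238, Ashby→Bravo 5·10=50, Kent→Bravo 11·22=242, York→Bravo 5·9=45, Joliet→Bravo 4·4=16. Service 645; fixed 237; total 882.
{Charlie}: service 727 + fixed 253 = 980
{Bravo, Charlie}: service 535 + fixed 490 = 1025
{Alpha, Bravo, Charlie}: Pell→Bravo 3·18=54, Sutton→Alpha 14·17=238, Ashby→Bravo 5·10=50, Kent→Charlie 6·22=132, York→Bravo 5·9=45, Joliet→Alpha 2·4=8. Service 527; fixed 882; total 1409.
No other subset beats 882.

Open Bravo only; minimum total cost 882.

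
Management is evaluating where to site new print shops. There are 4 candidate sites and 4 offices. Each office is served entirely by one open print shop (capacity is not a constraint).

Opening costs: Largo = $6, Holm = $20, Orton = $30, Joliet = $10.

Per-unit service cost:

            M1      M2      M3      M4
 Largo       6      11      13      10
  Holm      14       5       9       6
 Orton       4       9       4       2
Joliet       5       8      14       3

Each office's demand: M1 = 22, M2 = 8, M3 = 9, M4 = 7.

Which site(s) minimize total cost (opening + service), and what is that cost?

For any fixed open set, each office goes to its cheapest open site; total = fixed + service.
{Holm, Orton}: M1→Orton 4·22=88, M2→Holm 5·8=40, M3→Orton 4·9=36, M4→Orton 2·7=14. Service 178; fixed 50; total 228.
{Largo, Holm, Orton}: service 178 + fixed 56 = 234
{Holm, Orton, Joliet}: M1→Orton 4·22=88, M2→Holm 5·8=40, M3→Orton 4·9=36, M4→Orton 2·7=14. Service 178; fixed 60; total 238.
{Largo, Holm, Orton, Joliet}: service 178 + fixed 66 = 244
No other subset beats 228.

Open Holm and Orton; minimum total cost 228.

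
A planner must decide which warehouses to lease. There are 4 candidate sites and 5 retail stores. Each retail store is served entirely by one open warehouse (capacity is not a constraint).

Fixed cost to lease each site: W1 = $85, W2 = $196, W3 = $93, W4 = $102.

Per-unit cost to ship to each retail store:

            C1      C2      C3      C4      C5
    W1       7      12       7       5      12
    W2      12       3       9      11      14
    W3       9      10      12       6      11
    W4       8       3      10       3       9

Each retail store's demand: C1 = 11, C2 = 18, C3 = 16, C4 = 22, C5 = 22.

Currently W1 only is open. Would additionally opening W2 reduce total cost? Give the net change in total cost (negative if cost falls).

Current service cost with {W1}: 779.
Adding W2: each retail store re-picks its cheapest; new service cost 617, saving 162.
Extra fixed cost: 196. Net change = 196 − 162 = 34.
(Totals: 864 → 898.)

No — net change +34 (cost rises by 34).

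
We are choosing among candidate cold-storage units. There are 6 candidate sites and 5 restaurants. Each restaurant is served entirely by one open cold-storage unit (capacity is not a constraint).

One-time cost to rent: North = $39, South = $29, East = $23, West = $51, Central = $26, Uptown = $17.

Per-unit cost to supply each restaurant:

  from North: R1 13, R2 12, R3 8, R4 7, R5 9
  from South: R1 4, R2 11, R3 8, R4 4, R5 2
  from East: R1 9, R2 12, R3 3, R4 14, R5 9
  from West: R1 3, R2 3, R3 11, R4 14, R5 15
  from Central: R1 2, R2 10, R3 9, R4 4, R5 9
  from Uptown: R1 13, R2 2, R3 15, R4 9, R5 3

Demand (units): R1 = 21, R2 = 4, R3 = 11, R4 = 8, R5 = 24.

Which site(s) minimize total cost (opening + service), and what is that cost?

Open East, Central and Uptown; minimum total cost 253.

For any fixed open set, each restaurant goes to its cheapest open site; total = fixed + service.
{East, Central, Uptown}: R1→Central 2·21=42, R2→Uptown 2·4=8, R3→East 3·11=33, R4→Central 4·8=32, R5→Uptown 3·24=72. Service 187; fixed 66; total 253.
{South, East, Central, Uptown}: service 163 + fixed 95 = 258
{South, East, Central}: service 195 + fixed 78 = 273
{North, South, East, West, Central, Uptown}: R1→Central 2·21=42, R2→Uptown 2·4=8, R3→East 3·11=33, R4→South 4·8=32, R5→South 2·24=48. Service 163; fixed 185; total 348.
No other subset beats 253.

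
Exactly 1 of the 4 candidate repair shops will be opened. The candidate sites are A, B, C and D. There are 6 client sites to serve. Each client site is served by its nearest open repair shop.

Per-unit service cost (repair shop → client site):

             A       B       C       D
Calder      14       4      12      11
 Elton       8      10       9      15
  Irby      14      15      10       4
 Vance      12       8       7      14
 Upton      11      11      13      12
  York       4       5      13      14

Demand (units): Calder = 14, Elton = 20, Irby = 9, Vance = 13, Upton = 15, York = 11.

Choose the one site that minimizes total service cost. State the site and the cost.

With exactly 1 open, each client site uses its cheapest among the chosen.
{B}: Calder→B 4·14=56, Elton→B 10·20=200, Irby→B 15·9=135, Vance→B 8·13=104, Upton→B 11·15=165, York→B 5·11=55. Service cost 715.
{A}: service cost 847
{C}: service cost 867
Among all 4 size-1 choices, {B} is lowest.

Choose B only; total service cost 715.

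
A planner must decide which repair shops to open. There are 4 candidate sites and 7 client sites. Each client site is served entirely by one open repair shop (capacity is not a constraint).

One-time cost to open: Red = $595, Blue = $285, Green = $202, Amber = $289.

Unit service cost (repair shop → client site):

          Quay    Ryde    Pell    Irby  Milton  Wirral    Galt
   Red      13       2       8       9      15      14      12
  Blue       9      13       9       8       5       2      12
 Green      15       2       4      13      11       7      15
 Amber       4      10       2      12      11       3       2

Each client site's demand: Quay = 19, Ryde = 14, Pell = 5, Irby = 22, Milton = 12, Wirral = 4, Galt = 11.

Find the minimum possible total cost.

For any fixed open set, each client site goes to its cheapest open site; total = fixed + service.
{Amber}: Quay→Amber 4·19=76, Ryde→Amber 10·14=140, Pell→Amber 2·5=10, Irby→Amber 12·22=264, Milton→Amber 11·12=132, Wirral→Amber 3·4=12, Galt→Amber 2·11=22. Service 656; fixed 289; total 945.
{Green, Amber}: service 544 + fixed 491 = 1035
{Blue}: Quay→Blue 9·19=171, Ryde→Blue 13·14=182, Pell→Blue 9·5=45, Irby→Blue 8·22=176, Milton→Blue 5·12=60, Wirral→Blue 2·4=8, Galt→Blue 12·11=132. Service 774; fixed 285; total 1059.
{Red, Blue, Green, Amber}: Quay→Amber 4·19=76, Ryde→Red 2·14=28, Pell→Amber 2·5=10, Irby→Blue 8·22=176, Milton→Blue 5·12=60, Wirral→Blue 2·4=8, Galt→Amber 2·11=22. Service 380; fixed 1371; total 1751.
No other subset beats 945.

Minimum total cost: 945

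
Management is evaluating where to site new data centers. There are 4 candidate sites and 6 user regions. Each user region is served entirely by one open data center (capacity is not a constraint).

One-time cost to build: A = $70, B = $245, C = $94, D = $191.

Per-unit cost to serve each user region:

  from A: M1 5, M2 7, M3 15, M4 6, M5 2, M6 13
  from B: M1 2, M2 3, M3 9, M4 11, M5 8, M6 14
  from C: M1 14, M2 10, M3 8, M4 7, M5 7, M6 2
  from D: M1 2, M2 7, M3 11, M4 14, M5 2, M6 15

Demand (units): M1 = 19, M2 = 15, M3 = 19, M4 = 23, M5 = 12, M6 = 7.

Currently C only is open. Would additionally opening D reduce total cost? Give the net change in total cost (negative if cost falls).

Yes — net change −142 (cost falls by 142).

Current service cost with {C}: 827.
Adding D: each user region re-picks its cheapest; new service cost 494, saving 333.
Extra fixed cost: 191. Net change = 191 − 333 = -142.
(Totals: 921 → 779.)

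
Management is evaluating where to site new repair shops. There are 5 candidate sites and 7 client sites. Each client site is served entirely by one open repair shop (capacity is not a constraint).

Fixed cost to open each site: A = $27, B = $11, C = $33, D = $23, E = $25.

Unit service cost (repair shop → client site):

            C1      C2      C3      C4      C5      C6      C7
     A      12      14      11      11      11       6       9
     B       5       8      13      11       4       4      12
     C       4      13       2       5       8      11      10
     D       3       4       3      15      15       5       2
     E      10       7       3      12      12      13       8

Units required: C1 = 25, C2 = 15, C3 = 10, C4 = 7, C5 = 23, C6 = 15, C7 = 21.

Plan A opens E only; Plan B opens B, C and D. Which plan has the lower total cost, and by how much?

Plan B is cheaper by 682.

Plan A: {E}: C1→E 10·25=250, C2→E 7·15=105, C3→E 3·10=30, C4→E 12·7=84, C5→E 12·23=276, C6→E 13·15=195, C7→E 8·21=168. Service 1108; fixed 25; total 1133.
Plan B: {B, C, D}: C1→D 3·25=75, C2→D 4·15=60, C3→C 2·10=20, C4→C 5·7=35, C5→B 4·23=92, C6→B 4·15=60, C7→D 2·21=42. Service 384; fixed 67; total 451.
Difference: |1133 − 451| = 682.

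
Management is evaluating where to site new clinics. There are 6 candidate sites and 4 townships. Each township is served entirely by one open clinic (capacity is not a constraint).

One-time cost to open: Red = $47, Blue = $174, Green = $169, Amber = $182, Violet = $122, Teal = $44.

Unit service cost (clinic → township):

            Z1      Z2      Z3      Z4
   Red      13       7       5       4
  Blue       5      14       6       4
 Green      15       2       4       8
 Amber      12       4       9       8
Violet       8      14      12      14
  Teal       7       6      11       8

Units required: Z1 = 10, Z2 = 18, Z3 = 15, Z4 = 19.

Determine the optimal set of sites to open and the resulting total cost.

Open Red and Teal; minimum total cost 420.

For any fixed open set, each township goes to its cheapest open site; total = fixed + service.
{Red, Teal}: Z1→Teal 7·10=70, Z2→Teal 6·18=108, Z3→Red 5·15=75, Z4→Red 4·19=76. Service 329; fixed 91; total 420.
{Red}: service 407 + fixed 47 = 454
{Red, Green, Teal}: Z1→Teal 7·10=70, Z2→Green 2·18=36, Z3→Green 4·15=60, Z4→Red 4·19=76. Service 242; fixed 260; total 502.
{Red, Blue, Green, Amber, Violet, Teal}: service 222 + fixed 738 = 960
No other subset beats 420.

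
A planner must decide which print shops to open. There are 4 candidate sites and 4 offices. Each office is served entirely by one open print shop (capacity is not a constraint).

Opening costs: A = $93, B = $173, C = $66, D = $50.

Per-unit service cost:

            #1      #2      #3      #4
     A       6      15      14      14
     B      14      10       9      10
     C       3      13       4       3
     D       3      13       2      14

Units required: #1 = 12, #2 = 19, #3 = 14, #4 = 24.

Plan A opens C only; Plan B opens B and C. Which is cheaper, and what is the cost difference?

Plan A: {C}: #1→C 3·12=36, #2→C 13·19=247, #3→C 4·14=56, #4→C 3·24=72. Service 411; fixed 66; total 477.
Plan B: {B, C}: #1→C 3·12=36, #2→B 10·19=190, #3→C 4·14=56, #4→C 3·24=72. Service 354; fixed 239; total 593.
Difference: |477 − 593| = 116.

Plan A is cheaper by 116.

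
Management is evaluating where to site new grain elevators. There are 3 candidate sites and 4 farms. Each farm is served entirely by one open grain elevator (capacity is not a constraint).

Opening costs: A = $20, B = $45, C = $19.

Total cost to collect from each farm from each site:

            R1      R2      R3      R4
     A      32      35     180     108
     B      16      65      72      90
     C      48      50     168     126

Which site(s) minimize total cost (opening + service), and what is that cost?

For any fixed open set, each farm goes to its cheapest open site; total = fixed + service.
{A, B}: R1→B 16, R2→A 35, R3→B 72, R4→B 90. Service 213; fixed 65; total 278.
{B}: R1→B 16, R2→B 65, R3→B 72, R4→B 90. Service 243; fixed 45; total 288.
{B, C}: R1→B 16, R2→C 50, R3→B 72, R4→B 90. Service 228; fixed 64; total 292.
{A, B, C}: service 213 + fixed 84 = 297
No other subset beats 278.

Open A and B; minimum total cost 278.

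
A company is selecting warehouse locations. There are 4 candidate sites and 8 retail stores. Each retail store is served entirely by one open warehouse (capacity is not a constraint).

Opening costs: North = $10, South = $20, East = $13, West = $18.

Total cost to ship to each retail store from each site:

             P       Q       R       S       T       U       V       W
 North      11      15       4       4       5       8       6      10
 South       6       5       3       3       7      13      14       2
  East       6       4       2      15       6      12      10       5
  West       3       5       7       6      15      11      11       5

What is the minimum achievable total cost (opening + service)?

Minimum total cost: 63

For any fixed open set, each retail store goes to its cheapest open site; total = fixed + service.
{North, East}: P→East 6, Q→East 4, R→East 2, S→North 4, T→North 5, U→North 8, V→North 6, W→East 5. Service 40; fixed 23; total 63.
{North, South}: service 38 + fixed 30 = 68
{North, West}: P→West 3, Q→West 5, R→North 4, S→North 4, T→North 5, U→North 8, V→North 6, W→West 5. Service 40; fixed 28; total 68.
{North, South, East, West}: P→West 3, Q→East 4, R→East 2, S→South 3, T→North 5, U→North 8, V→North 6, W→South 2. Service 33; fixed 61; total 94.
No other subset beats 63.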